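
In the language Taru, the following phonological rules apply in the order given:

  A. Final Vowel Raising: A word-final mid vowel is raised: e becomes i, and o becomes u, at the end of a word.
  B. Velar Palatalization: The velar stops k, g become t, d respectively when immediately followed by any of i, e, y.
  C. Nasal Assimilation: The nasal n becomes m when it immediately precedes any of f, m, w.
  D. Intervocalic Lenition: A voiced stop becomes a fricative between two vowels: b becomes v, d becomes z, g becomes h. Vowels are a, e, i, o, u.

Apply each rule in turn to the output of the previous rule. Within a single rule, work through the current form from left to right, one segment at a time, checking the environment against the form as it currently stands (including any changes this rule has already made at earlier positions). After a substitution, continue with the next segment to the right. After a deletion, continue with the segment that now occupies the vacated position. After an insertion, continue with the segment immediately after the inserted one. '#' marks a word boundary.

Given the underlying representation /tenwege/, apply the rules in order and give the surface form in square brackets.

A Final Vowel Raising: [tenwege] → [tenwegi]
B Velar Palatalization: [tenwegi] → [tenwedi]
C Nasal Assimilation: [tenwedi] → [temwedi]
D Intervocalic Lenition: [temwedi] → [temwezi]

[temwezi]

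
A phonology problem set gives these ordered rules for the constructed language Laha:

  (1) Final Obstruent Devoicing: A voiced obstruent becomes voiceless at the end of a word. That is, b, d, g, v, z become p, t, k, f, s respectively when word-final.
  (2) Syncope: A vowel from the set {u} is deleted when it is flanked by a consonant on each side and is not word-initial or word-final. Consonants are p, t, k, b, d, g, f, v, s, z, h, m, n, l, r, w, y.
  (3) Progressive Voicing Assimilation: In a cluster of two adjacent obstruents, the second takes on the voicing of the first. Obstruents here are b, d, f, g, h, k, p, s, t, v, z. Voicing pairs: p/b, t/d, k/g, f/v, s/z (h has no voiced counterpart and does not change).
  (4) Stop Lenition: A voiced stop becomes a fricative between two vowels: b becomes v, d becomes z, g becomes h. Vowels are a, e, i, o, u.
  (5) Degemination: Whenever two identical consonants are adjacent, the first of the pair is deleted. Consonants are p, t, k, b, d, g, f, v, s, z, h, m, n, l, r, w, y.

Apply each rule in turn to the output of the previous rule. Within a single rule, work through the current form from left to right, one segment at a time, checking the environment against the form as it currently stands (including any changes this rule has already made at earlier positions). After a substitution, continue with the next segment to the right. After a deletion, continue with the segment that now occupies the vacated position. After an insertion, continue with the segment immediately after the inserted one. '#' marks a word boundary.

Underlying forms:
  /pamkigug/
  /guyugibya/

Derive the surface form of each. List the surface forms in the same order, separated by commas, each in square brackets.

/pamkigug/:
  (1) Final Obstruent Devoicing: [pamkigug] → [pamkiguk]
  (2) Syncope: [pamkiguk] → [pamkigk]
  (3) Progressive Voicing Assimilation: [pamkigk] → [pamkigg]
  (4) Stop Lenition: no change — [pamkigg]
  (5) Degemination: [pamkigg] → [pamkig]
/guyugibya/:
  (1) Final Obstruent Devoicing: no change — [guyugibya]
  (2) Syncope: [guyugibya] → [gygibya]
  (3) Progressive Voicing Assimilation: no change — [gygibya]
  (4) Stop Lenition: no change — [gygibya]
  (5) Degemination: no change — [gygibya]

[pamkig], [gygibya]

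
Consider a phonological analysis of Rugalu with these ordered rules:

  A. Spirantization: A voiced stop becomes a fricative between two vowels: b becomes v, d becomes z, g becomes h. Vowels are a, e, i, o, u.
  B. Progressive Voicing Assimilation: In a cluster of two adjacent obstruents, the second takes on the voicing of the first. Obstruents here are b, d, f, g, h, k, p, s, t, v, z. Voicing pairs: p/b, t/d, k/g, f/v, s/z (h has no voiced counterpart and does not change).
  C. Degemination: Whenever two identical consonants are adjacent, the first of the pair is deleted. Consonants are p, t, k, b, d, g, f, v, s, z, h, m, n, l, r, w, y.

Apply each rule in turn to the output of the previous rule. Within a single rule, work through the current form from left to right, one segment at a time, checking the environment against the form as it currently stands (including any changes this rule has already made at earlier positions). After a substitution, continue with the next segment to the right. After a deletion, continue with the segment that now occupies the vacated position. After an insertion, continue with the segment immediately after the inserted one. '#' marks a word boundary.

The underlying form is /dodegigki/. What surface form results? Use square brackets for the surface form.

[dozehigi]

A Spirantization: [dodegigki] → [dozehigki]
B Progressive Voicing Assimilation: [dozehigki] → [dozehiggi]
C Degemination: [dozehiggi] → [dozehigi]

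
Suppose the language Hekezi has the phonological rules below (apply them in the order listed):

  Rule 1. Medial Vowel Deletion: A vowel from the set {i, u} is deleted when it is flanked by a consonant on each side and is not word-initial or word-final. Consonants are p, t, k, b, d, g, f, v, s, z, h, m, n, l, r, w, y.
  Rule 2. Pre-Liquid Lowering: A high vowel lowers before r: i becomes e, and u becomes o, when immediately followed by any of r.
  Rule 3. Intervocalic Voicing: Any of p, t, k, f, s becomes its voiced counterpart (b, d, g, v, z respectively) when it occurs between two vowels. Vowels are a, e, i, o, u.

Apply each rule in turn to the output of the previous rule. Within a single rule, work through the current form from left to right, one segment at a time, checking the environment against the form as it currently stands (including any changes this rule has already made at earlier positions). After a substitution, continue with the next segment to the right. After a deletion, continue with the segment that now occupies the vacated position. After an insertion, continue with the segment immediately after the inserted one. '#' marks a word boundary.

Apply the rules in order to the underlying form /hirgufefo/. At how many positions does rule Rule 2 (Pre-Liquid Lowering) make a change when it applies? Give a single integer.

0

Rule 1 Medial Vowel Deletion: [hirgufefo] → [hrgfefo]
Rule 2 Pre-Liquid Lowering: no change — [hrgfefo]
Rule 3 Intervocalic Voicing: [hrgfefo] → [hrgfevo]
Rule Rule 2 changed 0 position(s).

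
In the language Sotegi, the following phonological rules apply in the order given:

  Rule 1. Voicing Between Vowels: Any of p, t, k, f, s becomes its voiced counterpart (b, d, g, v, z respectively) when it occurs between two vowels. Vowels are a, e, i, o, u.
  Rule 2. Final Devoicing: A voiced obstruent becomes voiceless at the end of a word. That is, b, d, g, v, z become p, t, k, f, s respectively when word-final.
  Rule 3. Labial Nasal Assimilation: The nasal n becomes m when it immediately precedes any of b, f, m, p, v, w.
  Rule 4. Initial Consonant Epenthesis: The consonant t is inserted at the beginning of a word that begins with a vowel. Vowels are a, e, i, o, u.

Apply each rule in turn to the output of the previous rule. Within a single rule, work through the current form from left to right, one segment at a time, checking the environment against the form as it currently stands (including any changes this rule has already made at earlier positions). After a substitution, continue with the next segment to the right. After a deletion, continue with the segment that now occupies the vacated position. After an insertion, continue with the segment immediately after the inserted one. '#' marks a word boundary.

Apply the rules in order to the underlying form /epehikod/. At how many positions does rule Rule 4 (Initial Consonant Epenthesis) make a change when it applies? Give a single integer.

1

Rule 1 Voicing Between Vowels: [epehikod] → [ebehigod]
Rule 2 Final Devoicing: [ebehigod] → [ebehigot]
Rule 3 Labial Nasal Assimilation: no change — [ebehigot]
Rule 4 Initial Consonant Epenthesis: [ebehigot] → [tebehigot]
Rule Rule 4 changed 1 position(s).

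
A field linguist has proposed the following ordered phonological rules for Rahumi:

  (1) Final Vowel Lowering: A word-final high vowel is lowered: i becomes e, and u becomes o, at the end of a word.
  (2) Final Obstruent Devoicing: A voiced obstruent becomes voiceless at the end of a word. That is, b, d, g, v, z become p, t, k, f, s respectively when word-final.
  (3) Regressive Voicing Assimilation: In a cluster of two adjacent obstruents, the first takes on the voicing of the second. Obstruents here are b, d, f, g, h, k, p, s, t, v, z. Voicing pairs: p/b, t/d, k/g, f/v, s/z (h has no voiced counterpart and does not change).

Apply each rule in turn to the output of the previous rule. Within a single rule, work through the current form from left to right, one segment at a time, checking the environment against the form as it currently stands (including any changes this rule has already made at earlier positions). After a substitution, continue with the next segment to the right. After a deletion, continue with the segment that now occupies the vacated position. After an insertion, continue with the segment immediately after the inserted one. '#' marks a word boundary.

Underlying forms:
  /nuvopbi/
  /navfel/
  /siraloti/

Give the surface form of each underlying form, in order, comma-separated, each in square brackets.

/nuvopbi/:
  (1) Final Vowel Lowering: [nuvopbi] → [nuvopbe]
  (2) Final Obstruent Devoicing: no change — [nuvopbe]
  (3) Regressive Voicing Assimilation: [nuvopbe] → [nuvobbe]
/navfel/:
  (1) Final Vowel Lowering: no change — [navfel]
  (2) Final Obstruent Devoicing: no change — [navfel]
  (3) Regressive Voicing Assimilation: [navfel] → [naffel]
/siraloti/:
  (1) Final Vowel Lowering: [siraloti] → [siralote]
  (2) Final Obstruent Devoicing: no change — [siralote]
  (3) Regressive Voicing Assimilation: no change — [siralote]

[nuvobbe], [naffel], [siralote]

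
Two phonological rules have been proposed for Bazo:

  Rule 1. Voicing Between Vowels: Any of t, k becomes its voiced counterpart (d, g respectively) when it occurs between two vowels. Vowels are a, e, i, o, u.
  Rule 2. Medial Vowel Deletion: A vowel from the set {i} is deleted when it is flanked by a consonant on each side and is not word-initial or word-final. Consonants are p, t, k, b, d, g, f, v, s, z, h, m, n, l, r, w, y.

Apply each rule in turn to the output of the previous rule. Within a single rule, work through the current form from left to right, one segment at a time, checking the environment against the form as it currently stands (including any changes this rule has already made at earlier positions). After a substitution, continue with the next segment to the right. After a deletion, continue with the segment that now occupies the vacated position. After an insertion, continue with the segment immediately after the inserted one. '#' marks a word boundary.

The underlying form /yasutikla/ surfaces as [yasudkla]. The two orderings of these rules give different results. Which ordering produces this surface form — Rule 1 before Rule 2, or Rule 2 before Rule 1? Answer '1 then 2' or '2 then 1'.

1 then 2

Order 1 then 2:
  1 Voicing Between Vowels: [yasutikla] → [yasudikla]
  2 Medial Vowel Deletion: [yasudikla] → [yasudkla]
  result: [yasudkla]
Order 2 then 1:
  2 Medial Vowel Deletion: [yasutikla] → [yasutkla]
  1 Voicing Between Vowels: no change — [yasutkla]
  result: [yasutkla]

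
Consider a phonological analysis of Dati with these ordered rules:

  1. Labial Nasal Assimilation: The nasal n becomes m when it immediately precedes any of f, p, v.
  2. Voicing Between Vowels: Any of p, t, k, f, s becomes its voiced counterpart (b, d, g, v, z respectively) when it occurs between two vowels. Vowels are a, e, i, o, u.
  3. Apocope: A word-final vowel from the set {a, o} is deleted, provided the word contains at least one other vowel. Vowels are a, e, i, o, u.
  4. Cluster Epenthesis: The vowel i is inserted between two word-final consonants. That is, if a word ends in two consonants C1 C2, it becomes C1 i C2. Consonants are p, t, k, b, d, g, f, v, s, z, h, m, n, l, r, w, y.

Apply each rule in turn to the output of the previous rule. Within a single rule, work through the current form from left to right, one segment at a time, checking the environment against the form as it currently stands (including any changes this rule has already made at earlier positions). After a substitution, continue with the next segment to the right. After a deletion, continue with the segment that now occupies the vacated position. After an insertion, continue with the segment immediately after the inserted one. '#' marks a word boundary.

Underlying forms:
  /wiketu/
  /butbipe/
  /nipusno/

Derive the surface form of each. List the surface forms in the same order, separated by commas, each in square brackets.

/wiketu/:
  1 Labial Nasal Assimilation: no change — [wiketu]
  2 Voicing Between Vowels: [wiketu] → [wigedu]
  3 Apocope: no change — [wigedu]
  4 Cluster Epenthesis: no change — [wigedu]
/butbipe/:
  1 Labial Nasal Assimilation: no change — [butbipe]
  2 Voicing Between Vowels: [butbipe] → [butbibe]
  3 Apocope: no change — [butbibe]
  4 Cluster Epenthesis: no change — [butbibe]
/nipusno/:
  1 Labial Nasal Assimilation: no change — [nipusno]
  2 Voicing Between Vowels: [nipusno] → [nibusno]
  3 Apocope: [nibusno] → [nibusn]
  4 Cluster Epenthesis: [nibusn] → [nibusin]

[wigedu], [butbibe], [nibusin]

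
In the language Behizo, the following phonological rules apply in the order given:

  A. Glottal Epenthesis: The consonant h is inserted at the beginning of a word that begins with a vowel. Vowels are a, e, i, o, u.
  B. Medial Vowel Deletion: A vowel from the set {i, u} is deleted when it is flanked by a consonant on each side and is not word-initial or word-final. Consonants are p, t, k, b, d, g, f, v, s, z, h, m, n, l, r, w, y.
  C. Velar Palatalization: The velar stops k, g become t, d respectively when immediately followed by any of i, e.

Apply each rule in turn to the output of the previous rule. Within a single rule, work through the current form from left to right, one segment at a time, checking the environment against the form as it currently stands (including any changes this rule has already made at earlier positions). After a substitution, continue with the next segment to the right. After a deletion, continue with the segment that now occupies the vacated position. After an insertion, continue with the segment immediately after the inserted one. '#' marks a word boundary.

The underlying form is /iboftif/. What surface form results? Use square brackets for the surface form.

A Glottal Epenthesis: [iboftif] → [hiboftif]
B Medial Vowel Deletion: [hiboftif] → [hboftf]
C Velar Palatalization: no change — [hboftf]

[hboftf]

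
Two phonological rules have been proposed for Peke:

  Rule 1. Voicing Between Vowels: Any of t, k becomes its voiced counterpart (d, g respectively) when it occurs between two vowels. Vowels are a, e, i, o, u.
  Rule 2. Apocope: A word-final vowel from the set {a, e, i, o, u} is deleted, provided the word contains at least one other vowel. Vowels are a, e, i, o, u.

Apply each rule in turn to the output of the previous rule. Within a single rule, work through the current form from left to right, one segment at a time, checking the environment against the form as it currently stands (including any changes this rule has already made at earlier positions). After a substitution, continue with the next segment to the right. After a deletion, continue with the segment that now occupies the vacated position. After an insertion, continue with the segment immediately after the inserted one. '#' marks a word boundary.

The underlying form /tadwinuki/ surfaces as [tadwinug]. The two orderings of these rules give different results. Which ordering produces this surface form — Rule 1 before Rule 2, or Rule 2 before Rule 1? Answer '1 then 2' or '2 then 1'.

Order 1 then 2:
  1 Voicing Between Vowels: [tadwinuki] → [tadwinugi]
  2 Apocope: [tadwinugi] → [tadwinug]
  result: [tadwinug]
Order 2 then 1:
  2 Apocope: [tadwinuki] → [tadwinuk]
  1 Voicing Between Vowels: no change — [tadwinuk]
  result: [tadwinuk]

1 then 2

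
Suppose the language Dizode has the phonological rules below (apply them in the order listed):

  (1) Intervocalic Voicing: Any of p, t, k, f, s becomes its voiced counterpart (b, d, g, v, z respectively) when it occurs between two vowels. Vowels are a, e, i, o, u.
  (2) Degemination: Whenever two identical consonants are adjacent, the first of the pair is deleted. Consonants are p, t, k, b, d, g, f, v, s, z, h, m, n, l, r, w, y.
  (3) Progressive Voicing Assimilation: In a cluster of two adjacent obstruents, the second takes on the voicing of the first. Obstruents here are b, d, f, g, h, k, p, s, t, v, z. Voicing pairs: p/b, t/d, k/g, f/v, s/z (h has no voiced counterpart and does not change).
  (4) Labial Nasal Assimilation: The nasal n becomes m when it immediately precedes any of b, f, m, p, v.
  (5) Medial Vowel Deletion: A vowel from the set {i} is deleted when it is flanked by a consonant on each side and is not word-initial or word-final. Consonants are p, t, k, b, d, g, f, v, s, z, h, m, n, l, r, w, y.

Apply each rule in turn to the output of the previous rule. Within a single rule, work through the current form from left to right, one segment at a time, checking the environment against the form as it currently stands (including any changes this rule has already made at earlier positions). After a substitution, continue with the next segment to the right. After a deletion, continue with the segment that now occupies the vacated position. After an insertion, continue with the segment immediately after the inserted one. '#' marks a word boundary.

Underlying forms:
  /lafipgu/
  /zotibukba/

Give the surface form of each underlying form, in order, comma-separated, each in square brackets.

/lafipgu/:
  (1) Intervocalic Voicing: [lafipgu] → [lavipgu]
  (2) Degemination: no change — [lavipgu]
  (3) Progressive Voicing Assimilation: [lavipgu] → [lavipku]
  (4) Labial Nasal Assimilation: no change — [lavipku]
  (5) Medial Vowel Deletion: [lavipku] → [lavpku]
/zotibukba/:
  (1) Intervocalic Voicing: [zotibukba] → [zodibukba]
  (2) Degemination: no change — [zodibukba]
  (3) Progressive Voicing Assimilation: [zodibukba] → [zodibukpa]
  (4) Labial Nasal Assimilation: no change — [zodibukpa]
  (5) Medial Vowel Deletion: [zodibukpa] → [zodbukpa]

[lavpku], [zodbukpa]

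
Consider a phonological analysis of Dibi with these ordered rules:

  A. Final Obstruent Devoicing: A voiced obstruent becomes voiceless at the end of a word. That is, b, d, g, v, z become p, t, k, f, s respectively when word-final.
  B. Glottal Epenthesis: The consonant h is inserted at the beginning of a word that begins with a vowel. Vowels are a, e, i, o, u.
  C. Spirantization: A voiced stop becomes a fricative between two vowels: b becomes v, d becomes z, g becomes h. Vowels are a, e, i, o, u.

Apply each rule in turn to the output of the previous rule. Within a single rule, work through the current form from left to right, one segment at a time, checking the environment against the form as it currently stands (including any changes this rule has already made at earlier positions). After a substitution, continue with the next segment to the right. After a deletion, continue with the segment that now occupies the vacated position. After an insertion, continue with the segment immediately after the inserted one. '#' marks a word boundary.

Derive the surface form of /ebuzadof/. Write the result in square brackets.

[hevuzazof]

A Final Obstruent Devoicing: no change — [ebuzadof]
B Glottal Epenthesis: [ebuzadof] → [hebuzadof]
C Spirantization: [hebuzadof] → [hevuzazof]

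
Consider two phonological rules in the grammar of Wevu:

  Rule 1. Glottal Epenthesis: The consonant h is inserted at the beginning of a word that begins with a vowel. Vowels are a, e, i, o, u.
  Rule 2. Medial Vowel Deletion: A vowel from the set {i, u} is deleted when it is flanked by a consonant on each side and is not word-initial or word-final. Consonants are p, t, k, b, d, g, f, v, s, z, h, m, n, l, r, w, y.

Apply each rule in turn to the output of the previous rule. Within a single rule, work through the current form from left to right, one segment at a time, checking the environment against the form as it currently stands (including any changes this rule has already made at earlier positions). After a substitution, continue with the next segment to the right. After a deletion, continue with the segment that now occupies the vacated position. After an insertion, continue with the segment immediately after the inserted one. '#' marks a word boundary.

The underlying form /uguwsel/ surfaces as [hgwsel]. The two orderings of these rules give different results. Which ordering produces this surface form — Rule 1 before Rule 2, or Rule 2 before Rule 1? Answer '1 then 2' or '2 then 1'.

Order 1 then 2:
  1 Glottal Epenthesis: [uguwsel] → [huguwsel]
  2 Medial Vowel Deletion: [huguwsel] → [hgwsel]
  result: [hgwsel]
Order 2 then 1:
  2 Medial Vowel Deletion: [uguwsel] → [ugwsel]
  1 Glottal Epenthesis: [ugwsel] → [hugwsel]
  result: [hugwsel]

1 then 2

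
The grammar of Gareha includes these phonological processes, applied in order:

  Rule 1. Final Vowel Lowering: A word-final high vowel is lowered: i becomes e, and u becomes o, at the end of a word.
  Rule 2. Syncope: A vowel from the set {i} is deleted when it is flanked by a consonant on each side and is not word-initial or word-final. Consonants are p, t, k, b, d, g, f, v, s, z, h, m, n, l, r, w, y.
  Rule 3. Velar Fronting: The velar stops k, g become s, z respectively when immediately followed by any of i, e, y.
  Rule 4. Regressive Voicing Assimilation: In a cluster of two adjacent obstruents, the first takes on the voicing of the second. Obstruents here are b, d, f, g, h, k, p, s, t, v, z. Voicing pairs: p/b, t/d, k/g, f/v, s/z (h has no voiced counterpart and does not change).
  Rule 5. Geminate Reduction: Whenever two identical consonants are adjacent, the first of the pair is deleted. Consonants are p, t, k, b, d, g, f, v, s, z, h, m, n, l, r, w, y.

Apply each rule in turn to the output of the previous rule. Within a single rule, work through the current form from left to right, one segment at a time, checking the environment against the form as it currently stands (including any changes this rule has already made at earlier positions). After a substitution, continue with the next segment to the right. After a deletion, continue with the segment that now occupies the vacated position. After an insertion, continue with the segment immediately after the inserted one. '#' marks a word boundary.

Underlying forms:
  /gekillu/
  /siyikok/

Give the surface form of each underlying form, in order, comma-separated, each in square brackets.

[zeklo], [sykok]

/gekillu/:
  Rule 1 Final Vowel Lowering: [gekillu] → [gekillo]
  Rule 2 Syncope: [gekillo] → [gekllo]
  Rule 3 Velar Fronting: [gekllo] → [zekllo]
  Rule 4 Regressive Voicing Assimilation: no change — [zekllo]
  Rule 5 Geminate Reduction: [zekllo] → [zeklo]
/siyikok/:
  Rule 1 Final Vowel Lowering: no change — [siyikok]
  Rule 2 Syncope: [siyikok] → [sykok]
  Rule 3 Velar Fronting: no change — [sykok]
  Rule 4 Regressive Voicing Assimilation: no change — [sykok]
  Rule 5 Geminate Reduction: no change — [sykok]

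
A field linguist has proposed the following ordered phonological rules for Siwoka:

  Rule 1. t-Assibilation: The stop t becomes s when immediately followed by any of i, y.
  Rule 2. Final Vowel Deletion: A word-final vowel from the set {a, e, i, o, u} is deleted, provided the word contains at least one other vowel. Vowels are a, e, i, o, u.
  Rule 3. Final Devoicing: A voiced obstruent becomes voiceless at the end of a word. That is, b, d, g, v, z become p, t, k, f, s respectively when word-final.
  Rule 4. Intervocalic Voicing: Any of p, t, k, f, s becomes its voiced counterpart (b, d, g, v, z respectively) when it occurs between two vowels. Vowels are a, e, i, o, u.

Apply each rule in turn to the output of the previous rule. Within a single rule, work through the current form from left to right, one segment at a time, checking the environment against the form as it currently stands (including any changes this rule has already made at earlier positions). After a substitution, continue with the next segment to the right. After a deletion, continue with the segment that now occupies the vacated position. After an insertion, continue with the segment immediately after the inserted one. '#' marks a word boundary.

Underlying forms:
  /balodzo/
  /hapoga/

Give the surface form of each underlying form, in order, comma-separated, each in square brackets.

[balods], [habok]

/balodzo/:
  Rule 1 t-Assibilation: no change — [balodzo]
  Rule 2 Final Vowel Deletion: [balodzo] → [balodz]
  Rule 3 Final Devoicing: [balodz] → [balods]
  Rule 4 Intervocalic Voicing: no change — [balods]
/hapoga/:
  Rule 1 t-Assibilation: no change — [hapoga]
  Rule 2 Final Vowel Deletion: [hapoga] → [hapog]
  Rule 3 Final Devoicing: [hapog] → [hapok]
  Rule 4 Intervocalic Voicing: [hapok] → [habok]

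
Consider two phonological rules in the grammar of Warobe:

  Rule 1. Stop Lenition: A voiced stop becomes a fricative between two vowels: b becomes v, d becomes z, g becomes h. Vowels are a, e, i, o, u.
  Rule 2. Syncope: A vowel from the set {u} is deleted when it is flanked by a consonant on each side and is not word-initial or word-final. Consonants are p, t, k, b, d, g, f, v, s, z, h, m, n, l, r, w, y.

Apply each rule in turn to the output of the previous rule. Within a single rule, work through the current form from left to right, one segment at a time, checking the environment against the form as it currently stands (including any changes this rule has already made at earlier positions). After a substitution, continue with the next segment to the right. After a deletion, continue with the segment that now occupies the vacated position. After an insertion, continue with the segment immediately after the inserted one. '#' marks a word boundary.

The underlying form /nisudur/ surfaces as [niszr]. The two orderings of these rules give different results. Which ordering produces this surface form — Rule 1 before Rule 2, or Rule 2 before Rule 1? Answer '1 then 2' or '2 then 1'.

Order 1 then 2:
  1 Stop Lenition: [nisudur] → [nisuzur]
  2 Syncope: [nisuzur] → [niszr]
  result: [niszr]
Order 2 then 1:
  2 Syncope: [nisudur] → [nisdr]
  1 Stop Lenition: no change — [nisdr]
  result: [nisdr]

1 then 2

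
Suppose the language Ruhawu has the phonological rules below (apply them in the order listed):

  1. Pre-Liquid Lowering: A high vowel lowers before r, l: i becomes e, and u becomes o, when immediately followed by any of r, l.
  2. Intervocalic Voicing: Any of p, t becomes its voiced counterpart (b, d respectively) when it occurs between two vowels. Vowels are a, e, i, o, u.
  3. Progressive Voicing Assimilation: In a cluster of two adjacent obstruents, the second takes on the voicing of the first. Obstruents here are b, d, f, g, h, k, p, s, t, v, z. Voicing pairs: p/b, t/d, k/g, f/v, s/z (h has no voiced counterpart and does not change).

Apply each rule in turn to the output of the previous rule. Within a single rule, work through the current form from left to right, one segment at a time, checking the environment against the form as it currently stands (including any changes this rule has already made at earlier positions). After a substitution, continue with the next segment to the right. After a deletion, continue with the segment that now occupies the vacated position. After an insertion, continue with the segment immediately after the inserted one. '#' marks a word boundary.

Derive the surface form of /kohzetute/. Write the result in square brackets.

1 Pre-Liquid Lowering: no change — [kohzetute]
2 Intervocalic Voicing: [kohzetute] → [kohzedude]
3 Progressive Voicing Assimilation: [kohzedude] → [kohsedude]

[kohsedude]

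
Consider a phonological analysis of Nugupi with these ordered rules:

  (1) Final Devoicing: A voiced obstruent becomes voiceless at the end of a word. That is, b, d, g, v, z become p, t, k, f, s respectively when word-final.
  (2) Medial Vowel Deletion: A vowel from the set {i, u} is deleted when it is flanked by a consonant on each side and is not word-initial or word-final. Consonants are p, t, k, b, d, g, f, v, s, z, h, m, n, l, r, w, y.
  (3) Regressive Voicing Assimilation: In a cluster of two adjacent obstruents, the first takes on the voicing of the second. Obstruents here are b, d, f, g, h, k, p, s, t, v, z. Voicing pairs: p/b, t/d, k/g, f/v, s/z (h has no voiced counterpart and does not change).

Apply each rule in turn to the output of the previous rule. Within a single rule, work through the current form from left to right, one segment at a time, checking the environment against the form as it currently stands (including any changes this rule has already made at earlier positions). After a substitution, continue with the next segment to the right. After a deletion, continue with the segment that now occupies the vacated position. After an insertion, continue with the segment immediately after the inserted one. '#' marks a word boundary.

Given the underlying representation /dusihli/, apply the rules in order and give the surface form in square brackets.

[tshli]

(1) Final Devoicing: no change — [dusihli]
(2) Medial Vowel Deletion: [dusihli] → [dshli]
(3) Regressive Voicing Assimilation: [dshli] → [tshli]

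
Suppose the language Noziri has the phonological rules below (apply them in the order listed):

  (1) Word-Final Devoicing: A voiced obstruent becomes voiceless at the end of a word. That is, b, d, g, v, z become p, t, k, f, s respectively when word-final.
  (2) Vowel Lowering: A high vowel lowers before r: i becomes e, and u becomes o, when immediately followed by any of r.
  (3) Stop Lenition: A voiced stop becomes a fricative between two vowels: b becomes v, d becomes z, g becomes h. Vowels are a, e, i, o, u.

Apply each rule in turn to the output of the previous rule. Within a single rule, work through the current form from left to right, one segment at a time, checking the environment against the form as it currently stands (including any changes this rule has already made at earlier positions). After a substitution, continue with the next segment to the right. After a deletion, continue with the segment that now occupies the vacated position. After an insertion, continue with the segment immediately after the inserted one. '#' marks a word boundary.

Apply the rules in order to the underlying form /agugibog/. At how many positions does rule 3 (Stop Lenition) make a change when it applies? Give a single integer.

(1) Word-Final Devoicing: [agugibog] → [agugibok]
(2) Vowel Lowering: no change — [agugibok]
(3) Stop Lenition: [agugibok] → [ahuhivok]
Rule 3 changed 3 position(s).

3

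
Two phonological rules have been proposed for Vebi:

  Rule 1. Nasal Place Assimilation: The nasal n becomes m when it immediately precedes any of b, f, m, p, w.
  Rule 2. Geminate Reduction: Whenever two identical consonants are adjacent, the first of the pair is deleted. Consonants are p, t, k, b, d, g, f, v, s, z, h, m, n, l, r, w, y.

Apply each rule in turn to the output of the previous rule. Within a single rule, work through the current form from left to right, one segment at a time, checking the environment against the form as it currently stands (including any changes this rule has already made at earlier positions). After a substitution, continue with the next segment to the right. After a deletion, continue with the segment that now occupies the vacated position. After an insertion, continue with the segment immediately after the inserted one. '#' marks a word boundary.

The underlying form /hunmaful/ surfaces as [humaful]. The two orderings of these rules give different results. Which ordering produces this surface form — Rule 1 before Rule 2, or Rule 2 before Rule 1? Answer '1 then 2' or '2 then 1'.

1 then 2

Order 1 then 2:
  1 Nasal Place Assimilation: [hunmaful] → [hummaful]
  2 Geminate Reduction: [hummaful] → [humaful]
  result: [humaful]
Order 2 then 1:
  2 Geminate Reduction: no change — [hunmaful]
  1 Nasal Place Assimilation: [hunmaful] → [hummaful]
  result: [hummaful]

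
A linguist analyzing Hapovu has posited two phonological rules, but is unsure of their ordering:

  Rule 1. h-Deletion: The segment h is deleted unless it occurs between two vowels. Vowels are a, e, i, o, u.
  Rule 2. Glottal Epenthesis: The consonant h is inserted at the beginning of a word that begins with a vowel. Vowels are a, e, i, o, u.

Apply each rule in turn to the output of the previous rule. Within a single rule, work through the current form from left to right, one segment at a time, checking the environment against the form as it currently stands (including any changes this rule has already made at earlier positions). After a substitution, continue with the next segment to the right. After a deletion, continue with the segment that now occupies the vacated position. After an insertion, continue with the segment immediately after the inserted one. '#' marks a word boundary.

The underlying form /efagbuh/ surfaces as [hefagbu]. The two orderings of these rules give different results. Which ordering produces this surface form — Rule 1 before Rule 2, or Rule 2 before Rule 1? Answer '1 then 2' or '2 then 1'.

1 then 2

Order 1 then 2:
  1 h-Deletion: [efagbuh] → [efagbu]
  2 Glottal Epenthesis: [efagbu] → [hefagbu]
  result: [hefagbu]
Order 2 then 1:
  2 Glottal Epenthesis: [efagbuh] → [hefagbuh]
  1 h-Deletion: [hefagbuh] → [efagbu]
  result: [efagbu]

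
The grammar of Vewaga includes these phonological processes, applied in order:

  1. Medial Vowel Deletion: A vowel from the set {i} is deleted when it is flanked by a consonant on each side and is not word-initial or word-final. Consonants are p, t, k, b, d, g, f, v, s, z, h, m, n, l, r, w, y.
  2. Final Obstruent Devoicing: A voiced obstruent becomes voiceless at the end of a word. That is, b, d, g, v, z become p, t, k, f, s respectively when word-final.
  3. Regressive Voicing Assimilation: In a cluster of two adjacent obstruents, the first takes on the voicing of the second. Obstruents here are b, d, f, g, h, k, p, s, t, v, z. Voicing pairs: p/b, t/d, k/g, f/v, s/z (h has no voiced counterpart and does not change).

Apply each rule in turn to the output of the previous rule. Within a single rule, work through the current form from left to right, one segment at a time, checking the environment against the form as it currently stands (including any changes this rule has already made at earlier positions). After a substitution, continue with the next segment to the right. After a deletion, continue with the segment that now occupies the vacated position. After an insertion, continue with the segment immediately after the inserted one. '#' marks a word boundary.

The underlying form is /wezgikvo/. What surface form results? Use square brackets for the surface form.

1 Medial Vowel Deletion: [wezgikvo] → [wezgkvo]
2 Final Obstruent Devoicing: no change — [wezgkvo]
3 Regressive Voicing Assimilation: [wezgkvo] → [wezkgvo]

[wezkgvo]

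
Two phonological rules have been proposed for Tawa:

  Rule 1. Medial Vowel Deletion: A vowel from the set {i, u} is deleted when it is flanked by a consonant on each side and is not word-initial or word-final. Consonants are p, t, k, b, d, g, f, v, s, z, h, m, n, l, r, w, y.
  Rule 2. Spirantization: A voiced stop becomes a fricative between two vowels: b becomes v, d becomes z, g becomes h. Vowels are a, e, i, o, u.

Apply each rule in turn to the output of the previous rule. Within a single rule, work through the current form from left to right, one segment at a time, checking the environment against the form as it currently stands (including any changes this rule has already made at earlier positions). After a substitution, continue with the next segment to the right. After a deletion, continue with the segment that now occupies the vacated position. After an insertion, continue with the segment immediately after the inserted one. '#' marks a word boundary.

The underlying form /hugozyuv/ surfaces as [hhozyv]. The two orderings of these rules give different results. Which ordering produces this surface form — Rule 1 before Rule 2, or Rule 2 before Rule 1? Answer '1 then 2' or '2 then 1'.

Order 1 then 2:
  1 Medial Vowel Deletion: [hugozyuv] → [hgozyv]
  2 Spirantization: no change — [hgozyv]
  result: [hgozyv]
Order 2 then 1:
  2 Spirantization: [hugozyuv] → [huhozyuv]
  1 Medial Vowel Deletion: [huhozyuv] → [hhozyv]
  result: [hhozyv]

2 then 1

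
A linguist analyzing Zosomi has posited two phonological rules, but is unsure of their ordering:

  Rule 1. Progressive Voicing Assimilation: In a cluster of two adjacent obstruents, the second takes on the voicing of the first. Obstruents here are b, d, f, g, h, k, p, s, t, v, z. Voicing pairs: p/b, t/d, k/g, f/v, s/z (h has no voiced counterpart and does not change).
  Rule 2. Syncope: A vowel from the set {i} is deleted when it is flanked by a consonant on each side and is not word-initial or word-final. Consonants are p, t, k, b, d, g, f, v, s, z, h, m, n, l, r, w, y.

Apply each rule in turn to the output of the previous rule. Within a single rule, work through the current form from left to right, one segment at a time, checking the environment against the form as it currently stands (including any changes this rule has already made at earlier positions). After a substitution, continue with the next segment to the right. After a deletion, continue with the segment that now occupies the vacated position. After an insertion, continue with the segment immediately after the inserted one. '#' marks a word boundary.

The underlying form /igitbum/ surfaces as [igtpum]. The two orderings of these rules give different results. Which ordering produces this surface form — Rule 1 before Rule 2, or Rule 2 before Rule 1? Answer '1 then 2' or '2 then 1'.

1 then 2

Order 1 then 2:
  1 Progressive Voicing Assimilation: [igitbum] → [igitpum]
  2 Syncope: [igitpum] → [igtpum]
  result: [igtpum]
Order 2 then 1:
  2 Syncope: [igitbum] → [igtbum]
  1 Progressive Voicing Assimilation: [igtbum] → [igdbum]
  result: [igdbum]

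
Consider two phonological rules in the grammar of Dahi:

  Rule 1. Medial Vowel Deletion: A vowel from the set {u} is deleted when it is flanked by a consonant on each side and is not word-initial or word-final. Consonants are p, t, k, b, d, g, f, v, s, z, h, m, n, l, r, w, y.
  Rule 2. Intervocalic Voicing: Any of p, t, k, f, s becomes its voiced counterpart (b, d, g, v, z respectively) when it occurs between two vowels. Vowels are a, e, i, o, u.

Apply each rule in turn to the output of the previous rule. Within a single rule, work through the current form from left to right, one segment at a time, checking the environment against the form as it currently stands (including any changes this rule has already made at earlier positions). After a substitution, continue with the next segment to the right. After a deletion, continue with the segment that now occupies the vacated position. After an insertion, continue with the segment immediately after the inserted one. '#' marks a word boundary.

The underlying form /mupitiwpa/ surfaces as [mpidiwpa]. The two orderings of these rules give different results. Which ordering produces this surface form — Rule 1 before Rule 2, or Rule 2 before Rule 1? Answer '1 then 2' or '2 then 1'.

1 then 2

Order 1 then 2:
  1 Medial Vowel Deletion: [mupitiwpa] → [mpitiwpa]
  2 Intervocalic Voicing: [mpitiwpa] → [mpidiwpa]
  result: [mpidiwpa]
Order 2 then 1:
  2 Intervocalic Voicing: [mupitiwpa] → [mubidiwpa]
  1 Medial Vowel Deletion: [mubidiwpa] → [mbidiwpa]
  result: [mbidiwpa]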